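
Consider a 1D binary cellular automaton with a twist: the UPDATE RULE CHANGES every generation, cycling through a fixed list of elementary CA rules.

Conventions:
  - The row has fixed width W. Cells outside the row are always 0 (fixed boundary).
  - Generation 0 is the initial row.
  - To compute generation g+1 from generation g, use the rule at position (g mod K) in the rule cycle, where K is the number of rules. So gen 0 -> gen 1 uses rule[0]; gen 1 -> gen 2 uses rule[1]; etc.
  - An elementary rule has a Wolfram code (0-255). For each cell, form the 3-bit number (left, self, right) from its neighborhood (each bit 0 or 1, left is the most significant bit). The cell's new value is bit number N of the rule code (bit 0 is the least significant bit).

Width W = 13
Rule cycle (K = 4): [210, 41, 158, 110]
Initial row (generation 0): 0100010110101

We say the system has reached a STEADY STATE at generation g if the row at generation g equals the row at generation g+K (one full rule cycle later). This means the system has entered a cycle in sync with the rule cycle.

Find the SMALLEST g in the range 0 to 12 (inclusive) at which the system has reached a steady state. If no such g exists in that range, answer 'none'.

Gen 0: 0100010110101
Gen 1 (rule 210): 1010100010000
Gen 2 (rule 41): 0101001000111
Gen 3 (rule 158): 1101111101110
Gen 4 (rule 110): 1111000111010
Gen 5 (rule 210): 0111101011001
Gen 6 (rule 41): 0100010110000
Gen 7 (rule 158): 1110110101000
Gen 8 (rule 110): 1011111111000
Gen 9 (rule 210): 0001111111100
Gen 10 (rule 41): 1101000000001
Gen 11 (rule 158): 1001100000011
Gen 12 (rule 110): 1011100000111
Gen 13 (rule 210): 0001110001011
Gen 14 (rule 41): 1101000100110
Gen 15 (rule 158): 1001101111101
Gen 16 (rule 110): 1011111000111

Answer: none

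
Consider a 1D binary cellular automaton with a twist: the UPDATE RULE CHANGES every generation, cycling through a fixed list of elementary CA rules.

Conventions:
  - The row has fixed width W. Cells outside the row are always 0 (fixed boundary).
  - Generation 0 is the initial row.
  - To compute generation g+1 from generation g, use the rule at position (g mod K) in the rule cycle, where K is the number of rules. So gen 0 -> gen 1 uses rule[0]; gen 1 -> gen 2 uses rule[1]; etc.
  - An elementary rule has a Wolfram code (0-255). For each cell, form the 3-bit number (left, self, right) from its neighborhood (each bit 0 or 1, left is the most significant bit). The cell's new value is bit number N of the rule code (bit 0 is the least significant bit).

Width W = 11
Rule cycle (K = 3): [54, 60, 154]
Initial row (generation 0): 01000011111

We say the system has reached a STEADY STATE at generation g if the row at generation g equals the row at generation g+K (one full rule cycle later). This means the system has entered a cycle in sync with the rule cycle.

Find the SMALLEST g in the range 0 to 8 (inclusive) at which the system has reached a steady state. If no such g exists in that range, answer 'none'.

Gen 0: 01000011111
Gen 1 (rule 54): 11100100000
Gen 2 (rule 60): 10010110000
Gen 3 (rule 154): 01100101000
Gen 4 (rule 54): 10011111100
Gen 5 (rule 60): 11010000010
Gen 6 (rule 154): 10001000101
Gen 7 (rule 54): 11011101111
Gen 8 (rule 60): 10110011000
Gen 9 (rule 154): 00101110100
Gen 10 (rule 54): 01110001110
Gen 11 (rule 60): 01001001001

Answer: none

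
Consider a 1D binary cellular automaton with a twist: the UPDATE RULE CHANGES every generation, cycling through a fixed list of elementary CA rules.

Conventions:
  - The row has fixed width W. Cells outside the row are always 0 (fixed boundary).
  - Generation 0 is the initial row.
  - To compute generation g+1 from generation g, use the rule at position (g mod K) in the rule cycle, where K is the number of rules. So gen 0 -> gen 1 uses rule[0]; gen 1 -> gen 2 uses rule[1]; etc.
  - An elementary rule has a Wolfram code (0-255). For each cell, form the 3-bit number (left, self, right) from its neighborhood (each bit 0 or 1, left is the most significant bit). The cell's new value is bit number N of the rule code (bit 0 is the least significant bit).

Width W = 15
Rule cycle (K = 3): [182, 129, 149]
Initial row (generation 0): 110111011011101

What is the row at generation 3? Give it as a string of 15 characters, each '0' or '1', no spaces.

Answer: 111111111111111

Derivation:
Gen 0: 110111011011101
Gen 1 (rule 182): 001010100101011
Gen 2 (rule 129): 100000000000000
Gen 3 (rule 149): 111111111111111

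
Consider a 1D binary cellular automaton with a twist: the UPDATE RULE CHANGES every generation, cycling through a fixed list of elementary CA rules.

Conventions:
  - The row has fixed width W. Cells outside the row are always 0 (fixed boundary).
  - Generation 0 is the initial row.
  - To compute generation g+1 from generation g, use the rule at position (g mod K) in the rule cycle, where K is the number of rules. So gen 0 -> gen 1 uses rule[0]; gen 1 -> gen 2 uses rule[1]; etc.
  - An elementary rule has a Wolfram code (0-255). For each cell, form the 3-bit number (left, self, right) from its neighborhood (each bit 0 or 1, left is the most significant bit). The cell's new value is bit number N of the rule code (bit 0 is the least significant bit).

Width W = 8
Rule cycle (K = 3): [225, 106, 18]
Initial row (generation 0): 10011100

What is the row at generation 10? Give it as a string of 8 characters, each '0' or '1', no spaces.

Answer: 10010011

Derivation:
Gen 0: 10011100
Gen 1 (rule 225): 00001101
Gen 2 (rule 106): 00011110
Gen 3 (rule 18): 00100001
Gen 4 (rule 225): 10001100
Gen 5 (rule 106): 00011100
Gen 6 (rule 18): 00100010
Gen 7 (rule 225): 10001000
Gen 8 (rule 106): 00010000
Gen 9 (rule 18): 00101000
Gen 10 (rule 225): 10010011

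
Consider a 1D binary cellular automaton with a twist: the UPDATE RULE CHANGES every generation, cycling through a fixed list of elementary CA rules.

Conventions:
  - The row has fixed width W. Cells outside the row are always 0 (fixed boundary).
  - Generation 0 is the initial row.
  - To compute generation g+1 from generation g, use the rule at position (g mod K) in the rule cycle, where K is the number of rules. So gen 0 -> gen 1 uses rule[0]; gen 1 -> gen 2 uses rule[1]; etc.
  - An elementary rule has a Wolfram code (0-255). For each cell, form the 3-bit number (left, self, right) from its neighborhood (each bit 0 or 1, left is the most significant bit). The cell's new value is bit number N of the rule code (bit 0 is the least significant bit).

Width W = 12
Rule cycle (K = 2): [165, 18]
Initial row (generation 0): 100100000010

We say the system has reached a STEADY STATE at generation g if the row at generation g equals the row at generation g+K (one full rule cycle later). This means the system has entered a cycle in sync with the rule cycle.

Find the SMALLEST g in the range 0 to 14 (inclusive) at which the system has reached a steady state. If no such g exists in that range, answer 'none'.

Gen 0: 100100000010
Gen 1 (rule 165): 100101111010
Gen 2 (rule 18): 011000000001
Gen 3 (rule 165): 000011111101
Gen 4 (rule 18): 000100000000
Gen 5 (rule 165): 110101111111
Gen 6 (rule 18): 000000000000
Gen 7 (rule 165): 111111111111
Gen 8 (rule 18): 000000000000
Gen 9 (rule 165): 111111111111
Gen 10 (rule 18): 000000000000
Gen 11 (rule 165): 111111111111
Gen 12 (rule 18): 000000000000
Gen 13 (rule 165): 111111111111
Gen 14 (rule 18): 000000000000
Gen 15 (rule 165): 111111111111
Gen 16 (rule 18): 000000000000

Answer: 6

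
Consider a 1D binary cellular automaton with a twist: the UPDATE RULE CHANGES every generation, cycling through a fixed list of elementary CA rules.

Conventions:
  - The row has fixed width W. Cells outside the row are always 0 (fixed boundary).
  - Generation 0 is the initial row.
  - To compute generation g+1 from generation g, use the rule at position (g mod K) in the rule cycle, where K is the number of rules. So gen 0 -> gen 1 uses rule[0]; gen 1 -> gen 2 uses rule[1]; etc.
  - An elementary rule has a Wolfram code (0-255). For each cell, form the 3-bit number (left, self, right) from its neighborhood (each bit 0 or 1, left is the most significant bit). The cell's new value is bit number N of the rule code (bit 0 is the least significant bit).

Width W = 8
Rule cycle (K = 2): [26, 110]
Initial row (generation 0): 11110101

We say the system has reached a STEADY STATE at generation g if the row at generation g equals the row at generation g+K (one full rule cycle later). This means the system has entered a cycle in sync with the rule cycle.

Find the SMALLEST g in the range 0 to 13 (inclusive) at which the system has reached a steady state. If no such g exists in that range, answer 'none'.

Gen 0: 11110101
Gen 1 (rule 26): 10000000
Gen 2 (rule 110): 10000000
Gen 3 (rule 26): 01000000
Gen 4 (rule 110): 11000000
Gen 5 (rule 26): 10100000
Gen 6 (rule 110): 11100000
Gen 7 (rule 26): 10010000
Gen 8 (rule 110): 10110000
Gen 9 (rule 26): 00101000
Gen 10 (rule 110): 01111000
Gen 11 (rule 26): 11000100
Gen 12 (rule 110): 11001100
Gen 13 (rule 26): 10111010
Gen 14 (rule 110): 11101110
Gen 15 (rule 26): 10001001

Answer: none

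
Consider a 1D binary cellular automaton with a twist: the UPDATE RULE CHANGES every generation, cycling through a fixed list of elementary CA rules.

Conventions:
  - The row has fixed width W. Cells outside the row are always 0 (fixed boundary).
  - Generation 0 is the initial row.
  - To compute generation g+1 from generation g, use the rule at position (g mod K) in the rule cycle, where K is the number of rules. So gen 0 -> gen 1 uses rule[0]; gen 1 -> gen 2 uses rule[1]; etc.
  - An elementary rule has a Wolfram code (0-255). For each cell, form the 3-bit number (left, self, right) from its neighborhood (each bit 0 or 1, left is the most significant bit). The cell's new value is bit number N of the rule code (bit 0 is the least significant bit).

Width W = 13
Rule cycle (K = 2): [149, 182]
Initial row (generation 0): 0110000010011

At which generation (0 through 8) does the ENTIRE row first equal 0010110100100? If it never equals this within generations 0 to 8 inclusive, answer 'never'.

Answer: 2

Derivation:
Gen 0: 0110000010011
Gen 1 (rule 149): 0001111011000
Gen 2 (rule 182): 0010110100100
Gen 3 (rule 149): 1010000110111
Gen 4 (rule 182): 1111001001010
Gen 5 (rule 149): 0110101101011
Gen 6 (rule 182): 1001110011100
Gen 7 (rule 149): 1100101001011
Gen 8 (rule 182): 0011111111100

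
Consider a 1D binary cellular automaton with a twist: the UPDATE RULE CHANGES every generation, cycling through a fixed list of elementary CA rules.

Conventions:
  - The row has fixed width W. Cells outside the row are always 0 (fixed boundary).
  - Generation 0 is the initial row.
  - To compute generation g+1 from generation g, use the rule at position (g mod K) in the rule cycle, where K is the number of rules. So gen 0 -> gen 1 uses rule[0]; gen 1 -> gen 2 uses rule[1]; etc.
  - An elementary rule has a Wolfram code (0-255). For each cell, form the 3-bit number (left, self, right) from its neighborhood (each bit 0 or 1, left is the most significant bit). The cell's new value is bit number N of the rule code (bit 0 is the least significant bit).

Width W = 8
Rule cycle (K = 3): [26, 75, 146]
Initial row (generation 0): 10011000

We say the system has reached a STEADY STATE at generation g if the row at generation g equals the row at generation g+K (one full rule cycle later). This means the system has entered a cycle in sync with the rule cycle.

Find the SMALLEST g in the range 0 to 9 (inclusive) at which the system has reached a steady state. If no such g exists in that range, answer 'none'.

Answer: 6

Derivation:
Gen 0: 10011000
Gen 1 (rule 26): 01110100
Gen 2 (rule 75): 11010001
Gen 3 (rule 146): 00001010
Gen 4 (rule 26): 00010001
Gen 5 (rule 75): 11100110
Gen 6 (rule 146): 01011001
Gen 7 (rule 26): 10010110
Gen 8 (rule 75): 00100110
Gen 9 (rule 146): 01011001
Gen 10 (rule 26): 10010110
Gen 11 (rule 75): 00100110
Gen 12 (rule 146): 01011001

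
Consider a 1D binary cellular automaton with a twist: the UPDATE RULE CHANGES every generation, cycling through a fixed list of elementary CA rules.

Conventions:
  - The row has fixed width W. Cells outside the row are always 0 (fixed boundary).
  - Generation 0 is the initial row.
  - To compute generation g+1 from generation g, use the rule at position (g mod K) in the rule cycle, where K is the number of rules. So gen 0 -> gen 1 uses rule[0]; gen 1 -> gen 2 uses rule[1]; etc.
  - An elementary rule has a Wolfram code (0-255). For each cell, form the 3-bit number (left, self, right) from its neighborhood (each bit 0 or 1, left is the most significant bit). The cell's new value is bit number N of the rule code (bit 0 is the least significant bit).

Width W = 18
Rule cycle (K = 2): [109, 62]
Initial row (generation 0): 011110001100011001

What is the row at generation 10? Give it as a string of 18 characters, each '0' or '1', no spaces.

Gen 0: 011110001100011001
Gen 1 (rule 109): 010010101101011001
Gen 2 (rule 62): 111111111011110111
Gen 3 (rule 109): 100000001110011101
Gen 4 (rule 62): 110000011001110011
Gen 5 (rule 109): 110111011001010011
Gen 6 (rule 62): 101100110111111110
Gen 7 (rule 109): 111100111100000010
Gen 8 (rule 62): 100011100010000111
Gen 9 (rule 109): 101010101010110101
Gen 10 (rule 62): 111111111111101111

Answer: 111111111111101111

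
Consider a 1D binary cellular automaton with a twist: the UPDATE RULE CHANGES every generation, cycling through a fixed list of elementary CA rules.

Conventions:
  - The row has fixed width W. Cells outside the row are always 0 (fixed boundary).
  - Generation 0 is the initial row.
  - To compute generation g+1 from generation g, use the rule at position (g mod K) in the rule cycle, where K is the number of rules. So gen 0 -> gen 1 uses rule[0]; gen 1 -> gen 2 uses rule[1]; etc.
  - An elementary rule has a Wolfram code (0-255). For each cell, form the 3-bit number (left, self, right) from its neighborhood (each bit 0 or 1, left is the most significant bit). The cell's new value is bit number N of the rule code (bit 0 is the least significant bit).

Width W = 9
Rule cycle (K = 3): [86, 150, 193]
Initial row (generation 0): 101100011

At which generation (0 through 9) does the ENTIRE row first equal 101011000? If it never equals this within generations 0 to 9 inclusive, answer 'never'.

Answer: 4

Derivation:
Gen 0: 101100011
Gen 1 (rule 86): 100110101
Gen 2 (rule 150): 111000101
Gen 3 (rule 193): 011010000
Gen 4 (rule 86): 101011000
Gen 5 (rule 150): 101000100
Gen 6 (rule 193): 000010001
Gen 7 (rule 86): 000111011
Gen 8 (rule 150): 001010000
Gen 9 (rule 193): 100000111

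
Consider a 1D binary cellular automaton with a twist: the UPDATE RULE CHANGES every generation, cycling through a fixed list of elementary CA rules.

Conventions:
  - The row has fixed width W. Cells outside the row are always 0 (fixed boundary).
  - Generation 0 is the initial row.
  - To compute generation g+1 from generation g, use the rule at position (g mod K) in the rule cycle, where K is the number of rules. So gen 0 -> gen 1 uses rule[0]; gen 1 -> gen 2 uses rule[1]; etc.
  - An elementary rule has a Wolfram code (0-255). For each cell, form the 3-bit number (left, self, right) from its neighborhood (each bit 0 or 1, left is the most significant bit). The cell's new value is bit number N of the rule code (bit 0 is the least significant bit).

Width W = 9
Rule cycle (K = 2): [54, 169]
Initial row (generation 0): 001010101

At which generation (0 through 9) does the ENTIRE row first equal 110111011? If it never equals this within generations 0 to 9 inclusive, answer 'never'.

Answer: 9

Derivation:
Gen 0: 001010101
Gen 1 (rule 54): 011111111
Gen 2 (rule 169): 011111110
Gen 3 (rule 54): 100000001
Gen 4 (rule 169): 001111100
Gen 5 (rule 54): 010000010
Gen 6 (rule 169): 000111000
Gen 7 (rule 54): 001000100
Gen 8 (rule 169): 100010001
Gen 9 (rule 54): 110111011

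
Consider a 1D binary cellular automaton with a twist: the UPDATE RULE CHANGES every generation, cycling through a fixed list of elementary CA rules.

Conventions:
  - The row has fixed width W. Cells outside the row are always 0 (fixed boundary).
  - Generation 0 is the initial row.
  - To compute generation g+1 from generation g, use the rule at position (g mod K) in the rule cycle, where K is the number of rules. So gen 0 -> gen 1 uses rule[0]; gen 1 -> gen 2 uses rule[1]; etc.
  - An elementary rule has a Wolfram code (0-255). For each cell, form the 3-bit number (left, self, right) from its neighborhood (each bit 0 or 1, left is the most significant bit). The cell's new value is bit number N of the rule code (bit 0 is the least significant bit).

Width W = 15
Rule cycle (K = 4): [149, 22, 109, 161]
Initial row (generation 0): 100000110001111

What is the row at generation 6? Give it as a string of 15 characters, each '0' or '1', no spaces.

Gen 0: 100000110001111
Gen 1 (rule 149): 111110001100110
Gen 2 (rule 22): 000001010011001
Gen 3 (rule 109): 111101110011001
Gen 4 (rule 161): 011010100000000
Gen 5 (rule 149): 000010111111111
Gen 6 (rule 22): 000110000000000

Answer: 000110000000000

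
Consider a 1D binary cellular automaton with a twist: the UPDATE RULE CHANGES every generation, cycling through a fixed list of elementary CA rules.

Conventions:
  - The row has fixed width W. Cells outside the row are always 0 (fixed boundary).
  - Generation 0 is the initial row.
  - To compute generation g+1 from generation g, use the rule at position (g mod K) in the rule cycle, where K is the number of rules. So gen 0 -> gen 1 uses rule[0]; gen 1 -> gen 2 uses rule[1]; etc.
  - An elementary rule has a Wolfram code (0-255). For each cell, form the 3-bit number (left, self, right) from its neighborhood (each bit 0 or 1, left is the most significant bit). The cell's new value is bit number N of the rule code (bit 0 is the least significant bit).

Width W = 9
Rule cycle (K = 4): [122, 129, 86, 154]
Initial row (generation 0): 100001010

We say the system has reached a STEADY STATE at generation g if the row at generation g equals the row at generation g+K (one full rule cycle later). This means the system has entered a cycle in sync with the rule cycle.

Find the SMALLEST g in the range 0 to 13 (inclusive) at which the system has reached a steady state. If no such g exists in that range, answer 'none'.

Answer: none

Derivation:
Gen 0: 100001010
Gen 1 (rule 122): 010010101
Gen 2 (rule 129): 000000000
Gen 3 (rule 86): 000000000
Gen 4 (rule 154): 000000000
Gen 5 (rule 122): 000000000
Gen 6 (rule 129): 111111111
Gen 7 (rule 86): 000000001
Gen 8 (rule 154): 000000010
Gen 9 (rule 122): 000000101
Gen 10 (rule 129): 111110000
Gen 11 (rule 86): 000011000
Gen 12 (rule 154): 000110100
Gen 13 (rule 122): 001111010
Gen 14 (rule 129): 100110000
Gen 15 (rule 86): 111011000
Gen 16 (rule 154): 110010100
Gen 17 (rule 122): 111101010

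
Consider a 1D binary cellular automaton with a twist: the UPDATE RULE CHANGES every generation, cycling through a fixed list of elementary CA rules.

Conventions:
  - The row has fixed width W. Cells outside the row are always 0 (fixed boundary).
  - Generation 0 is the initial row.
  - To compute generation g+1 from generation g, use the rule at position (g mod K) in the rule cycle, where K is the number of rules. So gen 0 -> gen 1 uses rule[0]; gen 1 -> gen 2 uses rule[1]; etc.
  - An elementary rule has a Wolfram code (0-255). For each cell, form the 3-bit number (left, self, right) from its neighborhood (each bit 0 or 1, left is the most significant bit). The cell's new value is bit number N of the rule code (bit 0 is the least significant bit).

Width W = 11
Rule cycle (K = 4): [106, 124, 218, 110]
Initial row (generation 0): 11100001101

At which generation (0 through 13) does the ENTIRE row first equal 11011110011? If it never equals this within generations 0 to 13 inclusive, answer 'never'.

Gen 0: 11100001101
Gen 1 (rule 106): 10100011110
Gen 2 (rule 124): 11110010011
Gen 3 (rule 218): 11111101111
Gen 4 (rule 110): 10000111001
Gen 5 (rule 106): 00001101010
Gen 6 (rule 124): 00001111111
Gen 7 (rule 218): 00011111111
Gen 8 (rule 110): 00110000001
Gen 9 (rule 106): 01110000010
Gen 10 (rule 124): 01011000011
Gen 11 (rule 218): 10011100111
Gen 12 (rule 110): 10110101101
Gen 13 (rule 106): 01111011110

Answer: never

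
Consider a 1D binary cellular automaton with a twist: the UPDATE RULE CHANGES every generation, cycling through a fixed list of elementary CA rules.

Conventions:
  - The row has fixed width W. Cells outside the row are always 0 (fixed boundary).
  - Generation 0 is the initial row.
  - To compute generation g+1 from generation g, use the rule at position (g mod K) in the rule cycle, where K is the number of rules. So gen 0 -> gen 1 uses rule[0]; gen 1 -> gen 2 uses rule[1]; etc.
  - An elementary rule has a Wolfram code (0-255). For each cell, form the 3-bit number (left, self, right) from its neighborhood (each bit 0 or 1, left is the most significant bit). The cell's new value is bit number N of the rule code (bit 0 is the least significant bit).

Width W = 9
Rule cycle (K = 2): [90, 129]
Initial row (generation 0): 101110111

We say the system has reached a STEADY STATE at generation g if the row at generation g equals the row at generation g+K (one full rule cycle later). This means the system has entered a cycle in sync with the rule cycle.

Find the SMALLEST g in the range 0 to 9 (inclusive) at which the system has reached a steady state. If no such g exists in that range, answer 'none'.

Gen 0: 101110111
Gen 1 (rule 90): 001010101
Gen 2 (rule 129): 100000000
Gen 3 (rule 90): 010000000
Gen 4 (rule 129): 000111111
Gen 5 (rule 90): 001100001
Gen 6 (rule 129): 100001100
Gen 7 (rule 90): 010011110
Gen 8 (rule 129): 000001100
Gen 9 (rule 90): 000011110
Gen 10 (rule 129): 111001100
Gen 11 (rule 90): 101111110

Answer: none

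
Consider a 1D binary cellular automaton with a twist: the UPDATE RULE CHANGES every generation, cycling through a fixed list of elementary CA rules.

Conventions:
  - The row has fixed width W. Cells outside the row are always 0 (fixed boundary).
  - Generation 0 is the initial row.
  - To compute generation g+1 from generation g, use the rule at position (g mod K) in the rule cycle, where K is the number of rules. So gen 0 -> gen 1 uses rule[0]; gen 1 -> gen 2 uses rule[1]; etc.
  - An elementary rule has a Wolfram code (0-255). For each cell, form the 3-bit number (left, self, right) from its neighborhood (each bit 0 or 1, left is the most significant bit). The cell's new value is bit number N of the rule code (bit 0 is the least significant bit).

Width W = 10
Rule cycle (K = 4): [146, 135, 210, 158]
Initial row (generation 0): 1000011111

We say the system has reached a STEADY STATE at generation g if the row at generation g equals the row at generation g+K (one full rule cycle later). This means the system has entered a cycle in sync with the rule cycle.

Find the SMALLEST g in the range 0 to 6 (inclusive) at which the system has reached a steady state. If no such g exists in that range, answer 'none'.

Answer: none

Derivation:
Gen 0: 1000011111
Gen 1 (rule 146): 0100101110
Gen 2 (rule 135): 1101100100
Gen 3 (rule 210): 0100111010
Gen 4 (rule 158): 1111110011
Gen 5 (rule 146): 0111101100
Gen 6 (rule 135): 1011000001
Gen 7 (rule 210): 0001100010
Gen 8 (rule 158): 0011010111
Gen 9 (rule 146): 0100000010
Gen 10 (rule 135): 1101111110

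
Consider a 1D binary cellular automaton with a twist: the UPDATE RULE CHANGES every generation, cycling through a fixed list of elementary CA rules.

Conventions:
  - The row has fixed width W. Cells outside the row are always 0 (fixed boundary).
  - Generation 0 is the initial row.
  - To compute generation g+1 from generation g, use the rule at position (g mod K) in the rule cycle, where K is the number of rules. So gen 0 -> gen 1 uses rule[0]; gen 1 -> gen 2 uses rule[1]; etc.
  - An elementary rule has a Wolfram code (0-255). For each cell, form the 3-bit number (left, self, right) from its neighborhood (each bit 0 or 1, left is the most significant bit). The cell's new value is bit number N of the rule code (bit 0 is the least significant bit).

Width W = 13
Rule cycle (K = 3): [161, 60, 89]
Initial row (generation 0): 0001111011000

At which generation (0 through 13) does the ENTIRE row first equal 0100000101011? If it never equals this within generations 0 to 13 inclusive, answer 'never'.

Gen 0: 0001111011000
Gen 1 (rule 161): 1100110100011
Gen 2 (rule 60): 1010101110010
Gen 3 (rule 89): 0000001011001
Gen 4 (rule 161): 1111100100000
Gen 5 (rule 60): 1000010110000
Gen 6 (rule 89): 0111000111111
Gen 7 (rule 161): 0010010011110
Gen 8 (rule 60): 0011011010001
Gen 9 (rule 89): 1011011001100
Gen 10 (rule 161): 0100100000001
Gen 11 (rule 60): 0110110000001
Gen 12 (rule 89): 0110111111100
Gen 13 (rule 161): 0001011111001

Answer: never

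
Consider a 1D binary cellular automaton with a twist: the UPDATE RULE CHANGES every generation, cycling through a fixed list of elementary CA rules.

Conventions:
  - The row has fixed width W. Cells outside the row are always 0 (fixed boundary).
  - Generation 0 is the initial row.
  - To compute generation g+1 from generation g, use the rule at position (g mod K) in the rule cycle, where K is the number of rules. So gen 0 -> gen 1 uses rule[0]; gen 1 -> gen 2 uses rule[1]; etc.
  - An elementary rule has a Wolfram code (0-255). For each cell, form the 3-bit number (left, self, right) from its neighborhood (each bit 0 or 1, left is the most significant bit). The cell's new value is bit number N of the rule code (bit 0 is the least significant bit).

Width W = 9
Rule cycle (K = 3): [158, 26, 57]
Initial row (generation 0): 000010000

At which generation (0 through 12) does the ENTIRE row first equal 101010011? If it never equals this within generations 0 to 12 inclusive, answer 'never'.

Gen 0: 000010000
Gen 1 (rule 158): 000111000
Gen 2 (rule 26): 001100100
Gen 3 (rule 57): 101010011
Gen 4 (rule 158): 101011110
Gen 5 (rule 26): 000010001
Gen 6 (rule 57): 111001100
Gen 7 (rule 158): 110111010
Gen 8 (rule 26): 100100001
Gen 9 (rule 57): 010011100
Gen 10 (rule 158): 111111010
Gen 11 (rule 26): 100000001
Gen 12 (rule 57): 011111100

Answer: 3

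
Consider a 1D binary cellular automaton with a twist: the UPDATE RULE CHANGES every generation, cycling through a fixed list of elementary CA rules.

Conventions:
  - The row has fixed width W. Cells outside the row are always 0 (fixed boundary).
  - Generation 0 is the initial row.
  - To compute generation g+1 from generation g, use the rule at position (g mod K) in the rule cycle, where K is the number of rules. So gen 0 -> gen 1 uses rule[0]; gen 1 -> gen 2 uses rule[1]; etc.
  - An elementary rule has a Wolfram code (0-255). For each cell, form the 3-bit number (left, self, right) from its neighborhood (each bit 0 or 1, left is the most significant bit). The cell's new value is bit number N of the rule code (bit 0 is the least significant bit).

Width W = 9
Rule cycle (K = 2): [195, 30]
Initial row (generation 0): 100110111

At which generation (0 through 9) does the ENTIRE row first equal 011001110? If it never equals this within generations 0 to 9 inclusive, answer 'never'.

Answer: never

Derivation:
Gen 0: 100110111
Gen 1 (rule 195): 001010011
Gen 2 (rule 30): 011011110
Gen 3 (rule 195): 101001110
Gen 4 (rule 30): 101111001
Gen 5 (rule 195): 000111010
Gen 6 (rule 30): 001100011
Gen 7 (rule 195): 110101101
Gen 8 (rule 30): 100101001
Gen 9 (rule 195): 001000010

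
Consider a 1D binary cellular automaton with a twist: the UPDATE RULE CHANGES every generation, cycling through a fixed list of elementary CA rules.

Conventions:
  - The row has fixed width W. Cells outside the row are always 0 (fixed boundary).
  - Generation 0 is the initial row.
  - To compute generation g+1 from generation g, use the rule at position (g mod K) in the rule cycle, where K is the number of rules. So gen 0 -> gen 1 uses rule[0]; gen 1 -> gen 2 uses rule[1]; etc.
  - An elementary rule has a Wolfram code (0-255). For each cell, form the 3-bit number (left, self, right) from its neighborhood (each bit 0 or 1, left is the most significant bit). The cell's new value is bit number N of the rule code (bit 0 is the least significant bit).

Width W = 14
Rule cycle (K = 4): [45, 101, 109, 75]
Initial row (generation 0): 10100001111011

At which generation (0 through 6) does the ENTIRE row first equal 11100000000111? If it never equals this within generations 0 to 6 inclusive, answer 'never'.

Answer: 6

Derivation:
Gen 0: 10100001111011
Gen 1 (rule 45): 11101101000110
Gen 2 (rule 101): 00110111010010
Gen 3 (rule 109): 10111101110010
Gen 4 (rule 75): 00100101010100
Gen 5 (rule 45): 10100111111101
Gen 6 (rule 101): 11100000000111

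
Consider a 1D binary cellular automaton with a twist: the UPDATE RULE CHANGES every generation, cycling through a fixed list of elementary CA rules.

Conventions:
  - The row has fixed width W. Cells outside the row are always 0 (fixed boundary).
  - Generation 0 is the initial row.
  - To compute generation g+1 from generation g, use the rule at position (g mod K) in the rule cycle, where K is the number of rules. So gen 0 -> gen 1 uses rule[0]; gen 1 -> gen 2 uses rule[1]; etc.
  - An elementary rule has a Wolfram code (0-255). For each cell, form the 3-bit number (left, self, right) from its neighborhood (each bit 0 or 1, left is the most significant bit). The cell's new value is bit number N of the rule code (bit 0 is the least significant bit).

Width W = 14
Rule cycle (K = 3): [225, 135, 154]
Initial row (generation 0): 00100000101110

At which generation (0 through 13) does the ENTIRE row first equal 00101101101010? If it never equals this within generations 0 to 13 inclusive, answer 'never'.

Answer: 9

Derivation:
Gen 0: 00100000101110
Gen 1 (rule 225): 10001110010110
Gen 2 (rule 135): 10110100110000
Gen 3 (rule 154): 00100011101000
Gen 4 (rule 225): 10001001110011
Gen 5 (rule 135): 10111010100100
Gen 6 (rule 154): 00110000011010
Gen 7 (rule 225): 10010111001100
Gen 8 (rule 135): 10110010010001
Gen 9 (rule 154): 00101101101010
Gen 10 (rule 225): 10010110110100
Gen 11 (rule 135): 10110000000101
Gen 12 (rule 154): 00101000001000
Gen 13 (rule 225): 10010011100011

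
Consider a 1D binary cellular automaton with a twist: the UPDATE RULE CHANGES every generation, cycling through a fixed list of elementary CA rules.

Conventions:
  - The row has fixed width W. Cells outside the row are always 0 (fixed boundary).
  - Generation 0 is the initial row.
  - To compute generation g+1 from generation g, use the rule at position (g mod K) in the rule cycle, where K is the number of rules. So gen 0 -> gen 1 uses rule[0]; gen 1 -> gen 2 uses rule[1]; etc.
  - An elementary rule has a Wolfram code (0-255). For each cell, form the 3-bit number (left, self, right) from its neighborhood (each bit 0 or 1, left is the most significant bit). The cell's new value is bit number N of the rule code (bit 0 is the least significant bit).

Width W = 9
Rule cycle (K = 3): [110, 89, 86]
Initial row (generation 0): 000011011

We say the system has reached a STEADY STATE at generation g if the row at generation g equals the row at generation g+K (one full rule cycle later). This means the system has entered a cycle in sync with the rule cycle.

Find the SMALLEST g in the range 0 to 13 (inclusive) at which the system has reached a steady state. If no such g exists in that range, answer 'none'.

Answer: none

Derivation:
Gen 0: 000011011
Gen 1 (rule 110): 000111111
Gen 2 (rule 89): 110100001
Gen 3 (rule 86): 010110011
Gen 4 (rule 110): 111110111
Gen 5 (rule 89): 100010101
Gen 6 (rule 86): 110110101
Gen 7 (rule 110): 111111111
Gen 8 (rule 89): 100000001
Gen 9 (rule 86): 110000011
Gen 10 (rule 110): 110000111
Gen 11 (rule 89): 111110101
Gen 12 (rule 86): 000010101
Gen 13 (rule 110): 000111111
Gen 14 (rule 89): 110100001
Gen 15 (rule 86): 010110011
Gen 16 (rule 110): 111110111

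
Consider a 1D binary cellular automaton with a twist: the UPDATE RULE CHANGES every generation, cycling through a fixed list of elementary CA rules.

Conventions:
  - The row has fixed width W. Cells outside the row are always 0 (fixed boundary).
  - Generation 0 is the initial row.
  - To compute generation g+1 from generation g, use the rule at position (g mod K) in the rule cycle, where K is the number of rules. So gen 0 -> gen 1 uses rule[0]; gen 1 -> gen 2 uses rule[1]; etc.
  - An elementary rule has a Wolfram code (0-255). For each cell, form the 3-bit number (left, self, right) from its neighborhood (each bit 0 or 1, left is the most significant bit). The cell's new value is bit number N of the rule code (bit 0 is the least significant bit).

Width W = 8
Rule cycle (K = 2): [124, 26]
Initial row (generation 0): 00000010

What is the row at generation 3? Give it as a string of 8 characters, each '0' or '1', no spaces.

Gen 0: 00000010
Gen 1 (rule 124): 00000011
Gen 2 (rule 26): 00000110
Gen 3 (rule 124): 00000111

Answer: 00000111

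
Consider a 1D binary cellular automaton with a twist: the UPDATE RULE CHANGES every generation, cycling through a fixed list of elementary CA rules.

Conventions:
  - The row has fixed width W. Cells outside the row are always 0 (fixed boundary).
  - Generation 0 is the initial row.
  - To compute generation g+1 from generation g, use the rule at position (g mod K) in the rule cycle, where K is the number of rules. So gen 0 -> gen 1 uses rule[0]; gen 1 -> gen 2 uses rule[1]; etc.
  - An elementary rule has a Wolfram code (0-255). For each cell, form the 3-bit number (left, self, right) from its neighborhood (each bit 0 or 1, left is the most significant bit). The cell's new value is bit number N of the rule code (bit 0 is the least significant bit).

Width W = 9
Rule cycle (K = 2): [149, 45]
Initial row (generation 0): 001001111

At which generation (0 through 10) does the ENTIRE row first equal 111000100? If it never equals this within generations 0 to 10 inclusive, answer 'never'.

Answer: 2

Derivation:
Gen 0: 001001111
Gen 1 (rule 149): 101100110
Gen 2 (rule 45): 111000100
Gen 3 (rule 149): 010110111
Gen 4 (rule 45): 011101100
Gen 5 (rule 149): 001000011
Gen 6 (rule 45): 101011010
Gen 7 (rule 149): 101000011
Gen 8 (rule 45): 111011010
Gen 9 (rule 149): 010000011
Gen 10 (rule 45): 010111010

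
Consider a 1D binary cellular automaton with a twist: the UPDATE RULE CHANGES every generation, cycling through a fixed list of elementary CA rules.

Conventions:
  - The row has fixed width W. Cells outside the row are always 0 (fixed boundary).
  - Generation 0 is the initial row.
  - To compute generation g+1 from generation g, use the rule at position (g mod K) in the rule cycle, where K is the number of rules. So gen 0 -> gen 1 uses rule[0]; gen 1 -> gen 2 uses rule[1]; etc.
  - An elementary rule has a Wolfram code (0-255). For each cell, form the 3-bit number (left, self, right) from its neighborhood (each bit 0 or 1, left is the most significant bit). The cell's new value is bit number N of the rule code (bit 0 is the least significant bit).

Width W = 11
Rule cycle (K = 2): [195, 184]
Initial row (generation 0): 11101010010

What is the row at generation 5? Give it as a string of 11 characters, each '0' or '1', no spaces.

Gen 0: 11101010010
Gen 1 (rule 195): 01100000100
Gen 2 (rule 184): 01010000010
Gen 3 (rule 195): 10000111100
Gen 4 (rule 184): 01000111010
Gen 5 (rule 195): 10011011000

Answer: 10011011000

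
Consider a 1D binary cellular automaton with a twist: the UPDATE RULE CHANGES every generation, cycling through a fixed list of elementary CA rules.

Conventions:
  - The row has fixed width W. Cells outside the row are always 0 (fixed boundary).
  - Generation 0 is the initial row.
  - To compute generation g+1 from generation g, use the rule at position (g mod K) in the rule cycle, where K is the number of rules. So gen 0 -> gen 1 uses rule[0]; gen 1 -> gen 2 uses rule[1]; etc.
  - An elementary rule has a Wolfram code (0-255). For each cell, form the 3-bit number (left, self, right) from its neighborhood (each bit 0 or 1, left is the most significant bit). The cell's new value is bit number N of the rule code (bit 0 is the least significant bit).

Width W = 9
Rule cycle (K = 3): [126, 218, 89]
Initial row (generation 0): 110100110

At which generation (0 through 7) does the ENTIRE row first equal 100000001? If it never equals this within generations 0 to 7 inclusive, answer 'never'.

Answer: 3

Derivation:
Gen 0: 110100110
Gen 1 (rule 126): 111111111
Gen 2 (rule 218): 111111111
Gen 3 (rule 89): 100000001
Gen 4 (rule 126): 110000011
Gen 5 (rule 218): 111000111
Gen 6 (rule 89): 101110101
Gen 7 (rule 126): 111011111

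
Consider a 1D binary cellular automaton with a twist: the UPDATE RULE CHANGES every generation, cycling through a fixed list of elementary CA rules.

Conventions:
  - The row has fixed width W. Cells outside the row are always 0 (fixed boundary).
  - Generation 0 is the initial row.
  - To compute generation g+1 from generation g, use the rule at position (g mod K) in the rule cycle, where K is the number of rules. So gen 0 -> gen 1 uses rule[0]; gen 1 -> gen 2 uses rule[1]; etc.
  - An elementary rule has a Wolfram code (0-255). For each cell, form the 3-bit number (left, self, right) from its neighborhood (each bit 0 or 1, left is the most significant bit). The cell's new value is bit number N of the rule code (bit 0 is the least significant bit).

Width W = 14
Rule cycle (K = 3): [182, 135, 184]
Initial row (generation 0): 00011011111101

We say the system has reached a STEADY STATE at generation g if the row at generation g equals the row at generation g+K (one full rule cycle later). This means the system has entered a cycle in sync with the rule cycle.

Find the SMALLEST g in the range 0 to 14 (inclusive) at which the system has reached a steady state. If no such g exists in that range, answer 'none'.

Gen 0: 00011011111101
Gen 1 (rule 182): 00100101111011
Gen 2 (rule 135): 11101100110000
Gen 3 (rule 184): 11011010101000
Gen 4 (rule 182): 00100111111100
Gen 5 (rule 135): 11101011111001
Gen 6 (rule 184): 11010111110100
Gen 7 (rule 182): 00111011101110
Gen 8 (rule 135): 11010001000100
Gen 9 (rule 184): 10101000100010
Gen 10 (rule 182): 11111101110111
Gen 11 (rule 135): 01111000100010
Gen 12 (rule 184): 01110100010001
Gen 13 (rule 182): 10101110111011
Gen 14 (rule 135): 10100100010000
Gen 15 (rule 184): 01010010001000
Gen 16 (rule 182): 11111111011100
Gen 17 (rule 135): 01111110001001

Answer: none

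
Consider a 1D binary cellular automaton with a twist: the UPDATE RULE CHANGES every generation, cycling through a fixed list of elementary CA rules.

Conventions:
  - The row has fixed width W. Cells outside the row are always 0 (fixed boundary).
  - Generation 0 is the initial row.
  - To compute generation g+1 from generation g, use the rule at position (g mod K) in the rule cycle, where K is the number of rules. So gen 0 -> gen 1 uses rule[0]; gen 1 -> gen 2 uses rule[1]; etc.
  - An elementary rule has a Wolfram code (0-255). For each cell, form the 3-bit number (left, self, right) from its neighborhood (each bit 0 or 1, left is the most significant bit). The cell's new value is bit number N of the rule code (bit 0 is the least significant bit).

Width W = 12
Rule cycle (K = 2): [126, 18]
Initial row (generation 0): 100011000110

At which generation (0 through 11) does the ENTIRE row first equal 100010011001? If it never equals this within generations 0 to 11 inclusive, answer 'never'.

Gen 0: 100011000110
Gen 1 (rule 126): 110111101111
Gen 2 (rule 18): 000000000000
Gen 3 (rule 126): 000000000000
Gen 4 (rule 18): 000000000000
Gen 5 (rule 126): 000000000000
Gen 6 (rule 18): 000000000000
Gen 7 (rule 126): 000000000000
Gen 8 (rule 18): 000000000000
Gen 9 (rule 126): 000000000000
Gen 10 (rule 18): 000000000000
Gen 11 (rule 126): 000000000000

Answer: never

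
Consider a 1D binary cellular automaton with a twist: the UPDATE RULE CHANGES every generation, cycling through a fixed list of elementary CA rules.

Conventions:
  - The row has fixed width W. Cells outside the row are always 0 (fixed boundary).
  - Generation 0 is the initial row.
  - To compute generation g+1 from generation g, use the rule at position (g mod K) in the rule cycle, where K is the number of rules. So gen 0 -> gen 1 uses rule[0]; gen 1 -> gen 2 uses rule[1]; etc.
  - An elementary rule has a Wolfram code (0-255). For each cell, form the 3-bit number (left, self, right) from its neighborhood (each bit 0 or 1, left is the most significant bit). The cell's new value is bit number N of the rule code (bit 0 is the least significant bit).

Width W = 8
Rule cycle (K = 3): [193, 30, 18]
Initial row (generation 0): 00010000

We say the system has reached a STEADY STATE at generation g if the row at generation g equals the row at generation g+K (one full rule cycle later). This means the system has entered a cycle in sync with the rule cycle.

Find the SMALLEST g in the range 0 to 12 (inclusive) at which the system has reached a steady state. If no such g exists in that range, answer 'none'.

Answer: none

Derivation:
Gen 0: 00010000
Gen 1 (rule 193): 11000111
Gen 2 (rule 30): 10101100
Gen 3 (rule 18): 00000010
Gen 4 (rule 193): 11111000
Gen 5 (rule 30): 10000100
Gen 6 (rule 18): 01001010
Gen 7 (rule 193): 00000000
Gen 8 (rule 30): 00000000
Gen 9 (rule 18): 00000000
Gen 10 (rule 193): 11111111
Gen 11 (rule 30): 10000000
Gen 12 (rule 18): 01000000
Gen 13 (rule 193): 00011111
Gen 14 (rule 30): 00110000
Gen 15 (rule 18): 01001000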